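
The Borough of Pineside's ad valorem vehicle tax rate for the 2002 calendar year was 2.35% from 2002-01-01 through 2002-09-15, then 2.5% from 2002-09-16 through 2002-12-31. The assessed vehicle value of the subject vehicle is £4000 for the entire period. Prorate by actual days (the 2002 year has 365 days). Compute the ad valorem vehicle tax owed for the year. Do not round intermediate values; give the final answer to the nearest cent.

£95.76

2002-01-01 to 2002-09-15: 258 days at 2.35% → £4000 × 2.35% × 258/365 = £66.4438
2002-09-16 to 2002-12-31: 107 days at 2.5% → £4000 × 2.5% × 107/365 = £29.3151
Total = £95.7589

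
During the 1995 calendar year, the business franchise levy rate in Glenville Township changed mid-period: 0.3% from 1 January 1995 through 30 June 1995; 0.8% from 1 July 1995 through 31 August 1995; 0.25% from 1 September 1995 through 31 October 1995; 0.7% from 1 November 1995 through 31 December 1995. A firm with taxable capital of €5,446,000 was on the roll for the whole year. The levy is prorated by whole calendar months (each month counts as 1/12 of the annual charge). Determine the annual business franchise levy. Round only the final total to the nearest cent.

€24,053.17

1 January – 30 June 1995: 6 months at 0.3% → €5,446,000 × 0.3% × 6/12 = €8,169.0000
1 July – 31 August 1995: 2 months at 0.8% → €5,446,000 × 0.8% × 2/12 = €7,261.3333
1 September – 31 October 1995: 2 months at 0.25% → €5,446,000 × 0.25% × 2/12 = €2,269.1667
1 November – 31 December 1995: 2 months at 0.7% → €5,446,000 × 0.7% × 2/12 = €6,353.6667
Total = €24,053.1667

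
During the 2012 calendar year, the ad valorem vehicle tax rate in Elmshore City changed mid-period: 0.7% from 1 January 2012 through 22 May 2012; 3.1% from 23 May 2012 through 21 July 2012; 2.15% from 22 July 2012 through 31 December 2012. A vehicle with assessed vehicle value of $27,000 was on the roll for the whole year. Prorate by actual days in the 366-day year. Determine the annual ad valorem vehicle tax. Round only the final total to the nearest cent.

$469.59

1 January – 22 May 2012: 143 days at 0.7% → $27,000 × 0.7% × 143/366 = $73.8443
23 May – 21 July 2012: 60 days at 3.1% → $27,000 × 3.1% × 60/366 = $137.2131
22 July – 31 December 2012: 163 days at 2.15% → $27,000 × 2.15% × 163/366 = $258.5287
Total = $469.5861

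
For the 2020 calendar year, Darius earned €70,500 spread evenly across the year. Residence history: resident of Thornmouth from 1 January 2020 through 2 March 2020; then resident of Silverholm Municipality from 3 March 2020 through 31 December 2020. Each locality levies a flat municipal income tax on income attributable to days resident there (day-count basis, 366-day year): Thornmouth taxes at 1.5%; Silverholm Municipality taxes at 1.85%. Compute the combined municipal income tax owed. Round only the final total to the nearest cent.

€1,262.45

Thornmouth, 1 January – 2 March 2020: 62 days → €70,500 × 1.5% × 62/366 = €179.1393
Silverholm Municipality, 3 March – 31 December 2020: 304 days → €70,500 × 1.85% × 304/366 = €1,083.3115
Total = €1,262.4508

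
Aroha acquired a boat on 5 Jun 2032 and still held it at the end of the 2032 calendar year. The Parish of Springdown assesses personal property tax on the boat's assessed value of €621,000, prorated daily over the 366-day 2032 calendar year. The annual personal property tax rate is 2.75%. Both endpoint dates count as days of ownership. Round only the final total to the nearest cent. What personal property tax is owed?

Days held (5 Jun – 31 Dec 2032): 210 out of 366
Tax = €621,000 × 2.75% × 210/366 = €9,798.5656

€9,798.57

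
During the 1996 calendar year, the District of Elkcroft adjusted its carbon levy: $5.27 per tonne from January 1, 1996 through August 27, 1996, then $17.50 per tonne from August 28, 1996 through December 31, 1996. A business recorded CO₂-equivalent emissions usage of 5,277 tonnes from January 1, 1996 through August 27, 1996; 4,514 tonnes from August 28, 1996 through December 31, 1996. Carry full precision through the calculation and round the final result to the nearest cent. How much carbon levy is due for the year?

$106804.79

January 1 – August 27, 1996: 5,277 tonnes at $5.27/tonne → $27809.79
August 28 – December 31, 1996: 4,514 tonnes at $17.50/tonne → $78995.00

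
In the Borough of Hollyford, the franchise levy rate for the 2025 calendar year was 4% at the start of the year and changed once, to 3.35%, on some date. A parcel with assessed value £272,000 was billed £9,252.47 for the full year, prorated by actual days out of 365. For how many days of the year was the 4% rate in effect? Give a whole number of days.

Let d = days at the first rate; then 365 − d days at the second rate.
£272,000 × [4%·d + 3.35%·(365−d)] / 365 = £9,252.47
Solving gives d = 29, so the new rate took effect on 30 January 2025.

29 days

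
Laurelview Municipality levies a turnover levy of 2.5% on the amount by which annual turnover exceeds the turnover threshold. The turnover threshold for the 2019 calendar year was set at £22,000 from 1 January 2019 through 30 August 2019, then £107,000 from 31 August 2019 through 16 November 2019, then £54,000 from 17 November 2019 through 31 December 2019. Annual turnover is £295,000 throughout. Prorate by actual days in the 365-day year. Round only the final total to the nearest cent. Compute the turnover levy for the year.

1 January – 30 August 2019: 242 days, exemption £22,000 → (£295,000 − £22,000) × 2.5% × 242/365 = £4,525.0685
31 August – 16 November 2019: 78 days, exemption £107,000 → (£295,000 − £107,000) × 2.5% × 78/365 = £1,004.3836
17 November – 31 December 2019: 45 days, exemption £54,000 → (£295,000 − £54,000) × 2.5% × 45/365 = £742.8082
Total = £6,272.2603

£6,272.26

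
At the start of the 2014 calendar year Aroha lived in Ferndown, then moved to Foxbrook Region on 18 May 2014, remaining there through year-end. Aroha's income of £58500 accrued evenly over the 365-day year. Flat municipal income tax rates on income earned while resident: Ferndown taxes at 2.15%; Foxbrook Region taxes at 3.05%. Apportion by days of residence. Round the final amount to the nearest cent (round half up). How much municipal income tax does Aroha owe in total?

£1586.63

Ferndown, 1 January – 17 May 2014: 137 days → £58500 × 2.15% × 137/365 = £472.0870
Foxbrook Region, 18 May – 31 December 2014: 228 days → £58500 × 3.05% × 228/365 = £1114.5452
Total = £1586.6322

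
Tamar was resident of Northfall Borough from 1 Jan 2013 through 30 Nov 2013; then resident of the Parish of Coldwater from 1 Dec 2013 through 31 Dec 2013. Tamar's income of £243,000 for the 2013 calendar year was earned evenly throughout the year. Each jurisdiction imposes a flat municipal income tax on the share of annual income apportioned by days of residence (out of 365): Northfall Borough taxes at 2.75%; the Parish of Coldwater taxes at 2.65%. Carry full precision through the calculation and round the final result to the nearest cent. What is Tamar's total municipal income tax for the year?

Northfall Borough, 1 Jan – 30 Nov 2013: 334 days → £243,000 × 2.75% × 334/365 = £6,114.9452
The Parish of Coldwater, 1 Dec – 31 Dec 2013: 31 days → £243,000 × 2.65% × 31/365 = £546.9164
Total = £6,661.8616

£6,661.86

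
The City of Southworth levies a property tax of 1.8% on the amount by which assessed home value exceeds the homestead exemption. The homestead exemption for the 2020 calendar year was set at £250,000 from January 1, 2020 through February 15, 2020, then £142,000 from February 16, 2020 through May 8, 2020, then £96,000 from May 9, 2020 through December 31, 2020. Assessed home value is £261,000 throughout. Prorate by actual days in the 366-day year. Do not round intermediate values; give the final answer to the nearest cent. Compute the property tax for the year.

January 1 – February 15, 2020: 46 days, exemption £250,000 → (£261,000 − £250,000) × 1.8% × 46/366 = £24.8852
February 16 – May 8, 2020: 83 days, exemption £142,000 → (£261,000 − £142,000) × 1.8% × 83/366 = £485.7541
May 9 – December 31, 2020: 237 days, exemption £96,000 → (£261,000 − £96,000) × 1.8% × 237/366 = £1,923.1967
Total = £2,433.8361

£2,433.84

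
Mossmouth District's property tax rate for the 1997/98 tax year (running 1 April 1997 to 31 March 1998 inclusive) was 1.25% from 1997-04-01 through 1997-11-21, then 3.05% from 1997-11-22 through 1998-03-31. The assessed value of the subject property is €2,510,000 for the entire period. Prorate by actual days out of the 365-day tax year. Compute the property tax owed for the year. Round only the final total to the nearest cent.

€47,466.51

1997-04-01 to 1997-11-21: 235 days at 1.25% → €2,510,000 × 1.25% × 235/365 = €20,200.3425
1997-11-22 to 1998-03-31: 130 days at 3.05% → €2,510,000 × 3.05% × 130/365 = €27,266.1644
Total = €47,466.5068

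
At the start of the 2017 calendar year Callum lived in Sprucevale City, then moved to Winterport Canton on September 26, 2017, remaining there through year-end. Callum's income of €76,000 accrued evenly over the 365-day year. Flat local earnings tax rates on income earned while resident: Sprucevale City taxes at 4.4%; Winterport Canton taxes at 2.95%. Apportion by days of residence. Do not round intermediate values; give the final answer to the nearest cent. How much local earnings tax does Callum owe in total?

Sprucevale City, January 1 – September 25, 2017: 268 days → €76,000 × 4.4% × 268/365 = €2,455.3205
Winterport Canton, September 26 – December 31, 2017: 97 days → €76,000 × 2.95% × 97/365 = €595.8192
Total = €3,051.1397

€3,051.14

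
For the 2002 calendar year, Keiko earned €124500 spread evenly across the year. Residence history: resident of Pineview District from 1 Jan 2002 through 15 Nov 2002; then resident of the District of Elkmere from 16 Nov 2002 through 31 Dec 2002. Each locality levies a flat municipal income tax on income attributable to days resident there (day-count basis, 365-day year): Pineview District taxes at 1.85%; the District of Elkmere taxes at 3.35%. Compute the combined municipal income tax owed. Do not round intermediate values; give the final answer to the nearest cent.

€2538.61

Pineview District, 1 Jan – 15 Nov 2002: 319 days → €124500 × 1.85% × 319/365 = €2012.9774
The District of Elkmere, 16 Nov – 31 Dec 2002: 46 days → €124500 × 3.35% × 46/365 = €525.6288
Total = €2538.6062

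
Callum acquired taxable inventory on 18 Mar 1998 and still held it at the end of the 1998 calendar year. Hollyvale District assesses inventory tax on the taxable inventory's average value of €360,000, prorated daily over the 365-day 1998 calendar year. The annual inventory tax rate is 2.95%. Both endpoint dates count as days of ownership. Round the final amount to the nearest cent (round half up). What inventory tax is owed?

€8,408.71

Days held (18 Mar – 31 Dec 1998): 289 out of 365
Tax = €360,000 × 2.95% × 289/365 = €8,408.7123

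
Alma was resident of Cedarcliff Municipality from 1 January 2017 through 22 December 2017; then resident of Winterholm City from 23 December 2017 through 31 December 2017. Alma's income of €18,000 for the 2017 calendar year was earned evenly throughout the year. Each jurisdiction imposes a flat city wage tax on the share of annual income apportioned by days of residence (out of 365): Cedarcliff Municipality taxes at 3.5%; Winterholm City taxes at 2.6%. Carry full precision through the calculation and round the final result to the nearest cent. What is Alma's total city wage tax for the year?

Cedarcliff Municipality, 1 January – 22 December 2017: 356 days → €18,000 × 3.5% × 356/365 = €614.4658
Winterholm City, 23 December – 31 December 2017: 9 days → €18,000 × 2.6% × 9/365 = €11.5397
Total = €626.0055

€626.01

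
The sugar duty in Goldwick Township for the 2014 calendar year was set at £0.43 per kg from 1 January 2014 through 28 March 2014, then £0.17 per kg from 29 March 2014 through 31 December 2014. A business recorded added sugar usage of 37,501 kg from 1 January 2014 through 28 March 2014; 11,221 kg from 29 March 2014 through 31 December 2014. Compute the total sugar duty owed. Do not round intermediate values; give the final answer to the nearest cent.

£18,033.00

1 January – 28 March 2014: 37,501 kg at £0.43/kg → £16,125.43
29 March – 31 December 2014: 11,221 kg at £0.17/kg → £1,907.57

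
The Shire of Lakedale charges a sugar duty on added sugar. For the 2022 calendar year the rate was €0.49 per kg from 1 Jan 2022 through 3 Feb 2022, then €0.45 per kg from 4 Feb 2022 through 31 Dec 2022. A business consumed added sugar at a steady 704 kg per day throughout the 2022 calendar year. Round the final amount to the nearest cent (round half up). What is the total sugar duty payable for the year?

1 Jan – 3 Feb 2022: 34 days × 704 kg/day = 23,936 kg at €0.49/kg → €11,728.64
4 Feb – 31 Dec 2022: 331 days × 704 kg/day = 233,024 kg at €0.45/kg → €104,860.80

€116,589.44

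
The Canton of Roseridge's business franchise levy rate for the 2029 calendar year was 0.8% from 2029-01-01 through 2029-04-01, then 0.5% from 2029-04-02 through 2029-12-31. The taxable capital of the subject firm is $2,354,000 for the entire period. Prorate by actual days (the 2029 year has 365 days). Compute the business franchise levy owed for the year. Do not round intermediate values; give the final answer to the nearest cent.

2029-01-01 to 2029-04-01: 91 days at 0.8% → $2,354,000 × 0.8% × 91/365 = $4,695.1014
2029-04-02 to 2029-12-31: 274 days at 0.5% → $2,354,000 × 0.5% × 274/365 = $8,835.5616
Total = $13,530.6630

$13,530.66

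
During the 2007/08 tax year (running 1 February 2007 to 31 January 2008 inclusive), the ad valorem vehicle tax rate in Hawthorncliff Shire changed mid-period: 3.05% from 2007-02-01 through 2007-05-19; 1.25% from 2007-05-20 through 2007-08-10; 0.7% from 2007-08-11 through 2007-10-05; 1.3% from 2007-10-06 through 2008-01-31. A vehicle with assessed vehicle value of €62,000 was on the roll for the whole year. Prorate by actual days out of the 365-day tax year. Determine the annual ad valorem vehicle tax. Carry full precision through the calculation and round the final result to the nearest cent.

2007-02-01 to 2007-05-19: 108 days at 3.05% → €62,000 × 3.05% × 108/365 = €559.5288
2007-05-20 to 2007-08-10: 83 days at 1.25% → €62,000 × 1.25% × 83/365 = €176.2329
2007-08-11 to 2007-10-05: 56 days at 0.7% → €62,000 × 0.7% × 56/365 = €66.5863
2007-10-06 to 2008-01-31: 118 days at 1.3% → €62,000 × 1.3% × 118/365 = €260.5699
Total = €1,062.9178

€1,062.92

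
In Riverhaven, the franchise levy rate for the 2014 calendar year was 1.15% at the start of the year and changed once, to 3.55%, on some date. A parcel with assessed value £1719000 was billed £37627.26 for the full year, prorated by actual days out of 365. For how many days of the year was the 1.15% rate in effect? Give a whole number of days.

Let d = days at the first rate; then 365 − d days at the second rate.
£1719000 × [1.15%·d + 3.55%·(365−d)] / 365 = £37627.26
Solving gives d = 207, so the new rate took effect on July 27, 2014.

207 days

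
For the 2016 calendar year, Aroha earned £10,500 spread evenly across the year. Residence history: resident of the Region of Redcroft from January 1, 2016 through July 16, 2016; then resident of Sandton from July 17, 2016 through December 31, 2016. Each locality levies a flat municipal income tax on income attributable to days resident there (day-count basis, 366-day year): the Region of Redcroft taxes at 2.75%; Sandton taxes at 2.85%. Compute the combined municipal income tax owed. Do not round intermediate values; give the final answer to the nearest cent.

The Region of Redcroft, January 1 – July 16, 2016: 198 days → £10,500 × 2.75% × 198/366 = £156.2090
Sandton, July 17 – December 31, 2016: 168 days → £10,500 × 2.85% × 168/366 = £137.3607
Total = £293.5697

£293.57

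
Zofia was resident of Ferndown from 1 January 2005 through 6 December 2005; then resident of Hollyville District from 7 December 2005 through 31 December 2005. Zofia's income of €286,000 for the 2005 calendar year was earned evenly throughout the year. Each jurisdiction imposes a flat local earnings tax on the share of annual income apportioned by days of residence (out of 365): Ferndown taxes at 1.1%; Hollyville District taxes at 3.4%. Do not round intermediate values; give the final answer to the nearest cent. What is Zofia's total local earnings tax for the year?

€3,596.55

Ferndown, 1 January – 6 December 2005: 340 days → €286,000 × 1.1% × 340/365 = €2,930.5205
Hollyville District, 7 December – 31 December 2005: 25 days → €286,000 × 3.4% × 25/365 = €666.0274
Total = €3,596.5479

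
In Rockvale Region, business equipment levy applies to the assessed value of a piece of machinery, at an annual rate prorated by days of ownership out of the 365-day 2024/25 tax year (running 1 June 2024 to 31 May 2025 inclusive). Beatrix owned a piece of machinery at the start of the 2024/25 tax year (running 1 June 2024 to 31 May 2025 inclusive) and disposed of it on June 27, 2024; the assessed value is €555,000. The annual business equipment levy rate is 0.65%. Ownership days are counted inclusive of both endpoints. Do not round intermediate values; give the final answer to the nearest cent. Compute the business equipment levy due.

€266.86

Days held (June 1 – June 27, 2024): 27 out of 365
Tax = €555,000 × 0.65% × 27/365 = €266.8562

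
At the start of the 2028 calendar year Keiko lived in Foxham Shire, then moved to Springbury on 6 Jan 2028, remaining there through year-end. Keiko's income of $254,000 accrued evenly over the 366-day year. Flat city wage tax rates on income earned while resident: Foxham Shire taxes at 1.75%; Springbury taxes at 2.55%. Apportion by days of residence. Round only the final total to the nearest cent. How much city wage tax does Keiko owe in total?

$6,449.24

Foxham Shire, 1 Jan – 5 Jan 2028: 5 days → $254,000 × 1.75% × 5/366 = $60.7240
Springbury, 6 Jan – 31 Dec 2028: 361 days → $254,000 × 2.55% × 361/366 = $6,388.5164
Total = $6,449.2404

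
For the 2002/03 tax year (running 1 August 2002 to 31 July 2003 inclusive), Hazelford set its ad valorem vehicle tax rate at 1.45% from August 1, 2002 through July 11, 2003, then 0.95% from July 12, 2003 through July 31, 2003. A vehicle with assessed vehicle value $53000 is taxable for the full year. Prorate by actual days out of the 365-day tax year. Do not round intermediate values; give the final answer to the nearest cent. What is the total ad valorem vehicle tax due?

$753.98

August 1, 2002 – July 11, 2003: 345 days at 1.45% → $53000 × 1.45% × 345/365 = $726.3904
July 12 – July 31, 2003: 20 days at 0.95% → $53000 × 0.95% × 20/365 = $27.5890
Total = $753.9795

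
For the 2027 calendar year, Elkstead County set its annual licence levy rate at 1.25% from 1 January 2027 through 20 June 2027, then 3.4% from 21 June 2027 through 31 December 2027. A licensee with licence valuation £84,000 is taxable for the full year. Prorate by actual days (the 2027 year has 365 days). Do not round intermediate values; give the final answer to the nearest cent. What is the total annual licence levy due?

£2,009.90

1 January – 20 June 2027: 171 days at 1.25% → £84,000 × 1.25% × 171/365 = £491.9178
21 June – 31 December 2027: 194 days at 3.4% → £84,000 × 3.4% × 194/365 = £1,517.9836
Total = £2,009.9014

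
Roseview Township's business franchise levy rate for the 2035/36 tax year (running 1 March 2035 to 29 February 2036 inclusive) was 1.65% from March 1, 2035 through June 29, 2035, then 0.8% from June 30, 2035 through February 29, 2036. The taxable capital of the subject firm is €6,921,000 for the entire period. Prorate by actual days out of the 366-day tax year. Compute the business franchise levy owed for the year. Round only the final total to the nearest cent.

March 1 – June 29, 2035: 121 days at 1.65% → €6,921,000 × 1.65% × 121/366 = €37,753.4877
June 30, 2035 – February 29, 2036: 245 days at 0.8% → €6,921,000 × 0.8% × 245/366 = €37,063.2787
Total = €74,816.7664

€74,816.77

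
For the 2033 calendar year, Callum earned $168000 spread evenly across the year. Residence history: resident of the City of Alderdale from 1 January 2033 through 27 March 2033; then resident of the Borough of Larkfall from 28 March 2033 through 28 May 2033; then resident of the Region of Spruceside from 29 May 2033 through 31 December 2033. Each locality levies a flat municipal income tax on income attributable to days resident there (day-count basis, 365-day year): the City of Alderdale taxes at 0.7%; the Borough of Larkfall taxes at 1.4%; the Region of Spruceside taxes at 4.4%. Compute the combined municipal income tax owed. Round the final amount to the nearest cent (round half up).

$5071.30

The City of Alderdale, 1 January – 27 March 2033: 86 days → $168000 × 0.7% × 86/365 = $277.0849
The Borough of Larkfall, 28 March – 28 May 2033: 62 days → $168000 × 1.4% × 62/365 = $399.5178
The Region of Spruceside, 29 May – 31 December 2033: 217 days → $168000 × 4.4% × 217/365 = $4394.6959
Total = $5071.2986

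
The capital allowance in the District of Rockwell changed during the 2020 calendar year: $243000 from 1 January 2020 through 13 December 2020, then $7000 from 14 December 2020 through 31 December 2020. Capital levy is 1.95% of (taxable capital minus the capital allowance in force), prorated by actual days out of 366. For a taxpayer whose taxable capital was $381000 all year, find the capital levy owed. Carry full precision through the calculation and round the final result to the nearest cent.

$2917.33

1 January – 13 December 2020: 348 days, exemption $243000 → ($381000 − $243000) × 1.95% × 348/366 = $2558.6557
14 December – 31 December 2020: 18 days, exemption $7000 → ($381000 − $7000) × 1.95% × 18/366 = $358.6721
Total = $2917.3279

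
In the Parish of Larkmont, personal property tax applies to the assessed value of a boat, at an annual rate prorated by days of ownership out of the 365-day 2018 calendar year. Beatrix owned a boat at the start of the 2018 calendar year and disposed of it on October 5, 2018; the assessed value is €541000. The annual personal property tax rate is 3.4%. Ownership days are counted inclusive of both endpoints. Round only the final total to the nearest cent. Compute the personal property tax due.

Days held (January 1 – October 5, 2018): 278 out of 365
Tax = €541000 × 3.4% × 278/365 = €14009.6767

€14009.68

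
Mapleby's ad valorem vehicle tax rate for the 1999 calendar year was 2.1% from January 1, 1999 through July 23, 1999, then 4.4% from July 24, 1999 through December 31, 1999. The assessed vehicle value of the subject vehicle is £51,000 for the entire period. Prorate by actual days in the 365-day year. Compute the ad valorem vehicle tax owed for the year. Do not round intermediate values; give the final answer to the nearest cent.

£1,588.41

January 1 – July 23, 1999: 204 days at 2.1% → £51,000 × 2.1% × 204/365 = £598.5863
July 24 – December 31, 1999: 161 days at 4.4% → £51,000 × 4.4% × 161/365 = £989.8192
Total = £1,588.4055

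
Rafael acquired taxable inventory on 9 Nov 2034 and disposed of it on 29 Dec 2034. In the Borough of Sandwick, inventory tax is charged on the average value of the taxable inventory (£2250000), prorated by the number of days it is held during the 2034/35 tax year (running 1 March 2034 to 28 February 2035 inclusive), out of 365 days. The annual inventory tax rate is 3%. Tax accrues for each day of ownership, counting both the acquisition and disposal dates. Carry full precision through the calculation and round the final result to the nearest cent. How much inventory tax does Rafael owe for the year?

Days held (9 Nov – 29 Dec 2034): 51 out of 365
Tax = £2250000 × 3% × 51/365 = £9431.5068

£9431.51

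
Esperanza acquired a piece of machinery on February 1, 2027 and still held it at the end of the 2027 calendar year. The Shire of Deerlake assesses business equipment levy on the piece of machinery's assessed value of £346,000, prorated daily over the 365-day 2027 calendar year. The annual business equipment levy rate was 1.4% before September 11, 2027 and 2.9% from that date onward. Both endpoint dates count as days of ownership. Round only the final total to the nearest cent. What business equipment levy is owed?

£6,025.14

February 1 – September 10, 2027: 222 days at 1.4% → £346,000 × 1.4% × 222/365 = £2,946.2137
September 11 – December 31, 2027: 112 days at 2.9% → £346,000 × 2.9% × 112/365 = £3,078.9260
Total = £6,025.1397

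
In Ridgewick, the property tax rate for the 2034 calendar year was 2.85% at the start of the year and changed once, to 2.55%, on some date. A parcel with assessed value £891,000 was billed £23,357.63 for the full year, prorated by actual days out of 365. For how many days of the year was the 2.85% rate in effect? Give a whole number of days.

Let d = days at the first rate; then 365 − d days at the second rate.
£891,000 × [2.85%·d + 2.55%·(365−d)] / 365 = £23,357.63
Solving gives d = 87, so the new rate took effect on March 29, 2034.

87 days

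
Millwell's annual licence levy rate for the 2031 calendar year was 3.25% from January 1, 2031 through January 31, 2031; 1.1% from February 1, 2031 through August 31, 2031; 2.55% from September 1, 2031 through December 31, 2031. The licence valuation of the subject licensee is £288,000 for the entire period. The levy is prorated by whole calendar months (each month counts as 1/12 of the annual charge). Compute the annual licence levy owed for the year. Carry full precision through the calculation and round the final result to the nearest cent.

£5,076.00

January 1 – January 31, 2031: 1 month at 3.25% → £288,000 × 3.25% × 1/12 = £780.0000
February 1 – August 31, 2031: 7 months at 1.1% → £288,000 × 1.1% × 7/12 = £1,848.0000
September 1 – December 31, 2031: 4 months at 2.55% → £288,000 × 2.55% × 4/12 = £2,448.0000
Total = £5,076.0000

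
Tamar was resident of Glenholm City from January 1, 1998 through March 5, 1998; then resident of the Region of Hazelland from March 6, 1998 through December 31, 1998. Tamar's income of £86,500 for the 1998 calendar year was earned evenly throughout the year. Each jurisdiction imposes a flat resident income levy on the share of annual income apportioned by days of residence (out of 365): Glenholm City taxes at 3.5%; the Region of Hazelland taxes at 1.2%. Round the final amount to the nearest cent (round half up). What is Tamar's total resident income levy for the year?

Glenholm City, January 1 – March 5, 1998: 64 days → £86,500 × 3.5% × 64/365 = £530.8493
The Region of Hazelland, March 6 – December 31, 1998: 301 days → £86,500 × 1.2% × 301/365 = £855.9945
Total = £1,386.8438

£1,386.84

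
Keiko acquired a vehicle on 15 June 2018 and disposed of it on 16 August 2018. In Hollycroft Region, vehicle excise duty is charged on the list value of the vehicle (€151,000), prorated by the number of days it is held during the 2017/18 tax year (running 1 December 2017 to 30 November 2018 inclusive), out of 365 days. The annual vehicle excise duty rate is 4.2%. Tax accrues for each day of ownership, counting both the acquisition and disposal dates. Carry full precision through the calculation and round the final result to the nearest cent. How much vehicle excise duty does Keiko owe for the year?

€1,094.65

Days held (15 June – 16 August 2018): 63 out of 365
Tax = €151,000 × 4.2% × 63/365 = €1,094.6466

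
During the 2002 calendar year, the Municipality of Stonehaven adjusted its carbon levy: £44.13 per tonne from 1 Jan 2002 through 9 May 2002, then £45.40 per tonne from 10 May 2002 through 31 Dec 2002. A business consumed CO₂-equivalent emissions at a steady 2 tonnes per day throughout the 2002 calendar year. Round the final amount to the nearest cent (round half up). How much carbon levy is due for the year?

1 Jan – 9 May 2002: 129 days × 2 tonnes/day = 258 tonnes at £44.13/tonne → £11,385.54
10 May – 31 Dec 2002: 236 days × 2 tonnes/day = 472 tonnes at £45.40/tonne → £21,428.80

£32,814.34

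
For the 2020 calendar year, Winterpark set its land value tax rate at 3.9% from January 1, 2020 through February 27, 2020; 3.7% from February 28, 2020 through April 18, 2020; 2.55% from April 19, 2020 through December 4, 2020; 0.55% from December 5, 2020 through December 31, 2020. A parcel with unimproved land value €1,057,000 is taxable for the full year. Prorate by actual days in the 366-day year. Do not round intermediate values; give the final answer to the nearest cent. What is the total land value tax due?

January 1 – February 27, 2020: 58 days at 3.9% → €1,057,000 × 3.9% × 58/366 = €6,532.6066
February 28 – April 18, 2020: 51 days at 3.7% → €1,057,000 × 3.7% × 51/366 = €5,449.6148
April 19 – December 4, 2020: 230 days at 2.55% → €1,057,000 × 2.55% × 230/366 = €16,937.9918
December 5 – December 31, 2020: 27 days at 0.55% → €1,057,000 × 0.55% × 27/366 = €428.8648
Total = €29,349.0779

€29,349.08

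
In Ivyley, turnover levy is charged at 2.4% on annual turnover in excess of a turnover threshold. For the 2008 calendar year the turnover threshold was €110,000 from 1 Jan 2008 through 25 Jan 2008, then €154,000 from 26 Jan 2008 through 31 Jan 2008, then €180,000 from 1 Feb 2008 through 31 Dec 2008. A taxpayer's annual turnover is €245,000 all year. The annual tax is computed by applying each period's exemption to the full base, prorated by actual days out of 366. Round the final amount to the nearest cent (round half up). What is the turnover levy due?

€1,684.98

1 Jan – 25 Jan 2008: 25 days, exemption €110,000 → (€245,000 − €110,000) × 2.4% × 25/366 = €221.3115
26 Jan – 31 Jan 2008: 6 days, exemption €154,000 → (€245,000 − €154,000) × 2.4% × 6/366 = €35.8033
1 Feb – 31 Dec 2008: 335 days, exemption €180,000 → (€245,000 − €180,000) × 2.4% × 335/366 = €1,427.8689
Total = €1,684.9836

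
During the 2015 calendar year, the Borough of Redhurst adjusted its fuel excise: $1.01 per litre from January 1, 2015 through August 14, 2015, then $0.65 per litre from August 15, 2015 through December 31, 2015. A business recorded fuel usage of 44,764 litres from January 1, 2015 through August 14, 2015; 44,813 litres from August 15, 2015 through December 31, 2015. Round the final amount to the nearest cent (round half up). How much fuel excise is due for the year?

January 1 – August 14, 2015: 44,764 litres at $1.01/litre → $45211.64
August 15 – December 31, 2015: 44,813 litres at $0.65/litre → $29128.45

$74340.09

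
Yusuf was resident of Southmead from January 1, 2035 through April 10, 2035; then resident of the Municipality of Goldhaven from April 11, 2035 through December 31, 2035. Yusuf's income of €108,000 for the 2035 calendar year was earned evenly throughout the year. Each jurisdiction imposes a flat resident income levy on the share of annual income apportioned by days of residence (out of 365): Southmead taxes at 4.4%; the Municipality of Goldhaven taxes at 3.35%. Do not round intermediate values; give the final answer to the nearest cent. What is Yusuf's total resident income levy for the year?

€3,928.68

Southmead, January 1 – April 10, 2035: 100 days → €108,000 × 4.4% × 100/365 = €1,301.9178
The Municipality of Goldhaven, April 11 – December 31, 2035: 265 days → €108,000 × 3.35% × 265/365 = €2,626.7671
Total = €3,928.6849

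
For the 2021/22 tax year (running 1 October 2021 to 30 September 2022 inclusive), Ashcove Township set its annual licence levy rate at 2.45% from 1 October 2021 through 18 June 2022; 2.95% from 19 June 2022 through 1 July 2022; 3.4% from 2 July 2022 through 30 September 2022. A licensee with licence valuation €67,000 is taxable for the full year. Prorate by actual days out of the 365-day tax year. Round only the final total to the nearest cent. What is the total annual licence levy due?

€1,812.12

1 October 2021 – 18 June 2022: 261 days at 2.45% → €67,000 × 2.45% × 261/365 = €1,173.7849
19 June – 1 July 2022: 13 days at 2.95% → €67,000 × 2.95% × 13/365 = €70.3959
2 July – 30 September 2022: 91 days at 3.4% → €67,000 × 3.4% × 91/365 = €567.9397
Total = €1,812.1205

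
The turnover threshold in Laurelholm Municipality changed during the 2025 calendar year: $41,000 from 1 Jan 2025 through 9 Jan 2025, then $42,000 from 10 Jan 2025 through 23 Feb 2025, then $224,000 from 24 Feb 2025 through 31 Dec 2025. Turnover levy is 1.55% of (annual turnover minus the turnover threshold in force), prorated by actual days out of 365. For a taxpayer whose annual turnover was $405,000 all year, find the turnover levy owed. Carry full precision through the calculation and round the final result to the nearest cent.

$3,223.24

1 Jan – 9 Jan 2025: 9 days, exemption $41,000 → ($405,000 − $41,000) × 1.55% × 9/365 = $139.1178
10 Jan – 23 Feb 2025: 45 days, exemption $42,000 → ($405,000 − $42,000) × 1.55% × 45/365 = $693.6781
24 Feb – 31 Dec 2025: 311 days, exemption $224,000 → ($405,000 − $224,000) × 1.55% × 311/365 = $2,390.4397
Total = $3,223.2356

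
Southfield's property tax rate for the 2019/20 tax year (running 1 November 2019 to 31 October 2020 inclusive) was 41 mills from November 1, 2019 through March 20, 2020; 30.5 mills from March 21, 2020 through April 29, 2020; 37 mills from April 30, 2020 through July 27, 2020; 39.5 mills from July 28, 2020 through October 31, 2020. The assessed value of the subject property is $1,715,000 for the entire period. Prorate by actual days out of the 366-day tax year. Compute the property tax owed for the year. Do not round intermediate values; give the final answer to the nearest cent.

$66,004.07

November 1, 2019 – March 20, 2020: 141 days at 41 mills → $1,715,000 × 4.1% × 141/366 = $27,088.5656
March 21 – April 29, 2020: 40 days at 30.5 mills → $1,715,000 × 3.05% × 40/366 = $5,716.6667
April 30 – July 27, 2020: 89 days at 37 mills → $1,715,000 × 3.7% × 89/366 = $15,430.3142
July 28 – October 31, 2020: 96 days at 39.5 mills → $1,715,000 × 3.95% × 96/366 = $17,768.5246
Total = $66,004.0710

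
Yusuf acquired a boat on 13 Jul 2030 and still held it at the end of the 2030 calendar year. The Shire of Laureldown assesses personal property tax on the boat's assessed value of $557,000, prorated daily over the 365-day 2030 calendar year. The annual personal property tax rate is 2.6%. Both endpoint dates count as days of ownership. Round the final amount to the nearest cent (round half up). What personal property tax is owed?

Days held (13 Jul – 31 Dec 2030): 172 out of 365
Tax = $557,000 × 2.6% × 172/365 = $6,824.3945

$6,824.39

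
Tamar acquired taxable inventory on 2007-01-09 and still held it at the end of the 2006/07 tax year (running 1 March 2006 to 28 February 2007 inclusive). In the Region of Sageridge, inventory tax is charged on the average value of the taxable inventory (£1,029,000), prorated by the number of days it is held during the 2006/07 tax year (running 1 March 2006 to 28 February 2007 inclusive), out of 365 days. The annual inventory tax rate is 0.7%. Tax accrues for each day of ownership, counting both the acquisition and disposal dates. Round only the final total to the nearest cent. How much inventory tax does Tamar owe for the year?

£1,006.45

Days held (2007-01-09 to 2007-02-28): 51 out of 365
Tax = £1,029,000 × 0.7% × 51/365 = £1,006.4466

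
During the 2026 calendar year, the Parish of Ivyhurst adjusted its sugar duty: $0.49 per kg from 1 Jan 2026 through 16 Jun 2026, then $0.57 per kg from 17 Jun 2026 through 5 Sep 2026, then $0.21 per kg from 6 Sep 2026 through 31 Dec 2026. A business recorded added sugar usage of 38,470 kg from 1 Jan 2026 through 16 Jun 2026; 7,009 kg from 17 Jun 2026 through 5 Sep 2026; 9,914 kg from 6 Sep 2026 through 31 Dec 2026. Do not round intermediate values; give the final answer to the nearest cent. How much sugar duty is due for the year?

$24927.37

1 Jan – 16 Jun 2026: 38,470 kg at $0.49/kg → $18850.30
17 Jun – 5 Sep 2026: 7,009 kg at $0.57/kg → $3995.13
6 Sep – 31 Dec 2026: 9,914 kg at $0.21/kg → $2081.94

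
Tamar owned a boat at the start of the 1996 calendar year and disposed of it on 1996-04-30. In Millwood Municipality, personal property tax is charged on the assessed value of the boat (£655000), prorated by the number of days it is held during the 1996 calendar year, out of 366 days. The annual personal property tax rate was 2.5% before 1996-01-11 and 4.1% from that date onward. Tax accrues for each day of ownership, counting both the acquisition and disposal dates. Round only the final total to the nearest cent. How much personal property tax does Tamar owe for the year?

£8591.95

1996-01-01 to 1996-01-10: 10 days at 2.5% → £655000 × 2.5% × 10/366 = £447.4044
1996-01-11 to 1996-04-30: 111 days at 4.1% → £655000 × 4.1% × 111/366 = £8144.5492
Total = £8591.9536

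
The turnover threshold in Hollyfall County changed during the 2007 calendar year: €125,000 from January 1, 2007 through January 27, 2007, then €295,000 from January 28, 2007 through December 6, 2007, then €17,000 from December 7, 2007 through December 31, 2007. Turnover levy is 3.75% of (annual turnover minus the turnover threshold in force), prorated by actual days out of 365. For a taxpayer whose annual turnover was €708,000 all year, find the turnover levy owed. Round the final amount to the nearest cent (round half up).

January 1 – January 27, 2007: 27 days, exemption €125,000 → (€708,000 − €125,000) × 3.75% × 27/365 = €1,617.2260
January 28 – December 6, 2007: 313 days, exemption €295,000 → (€708,000 − €295,000) × 3.75% × 313/365 = €13,281.0616
December 7 – December 31, 2007: 25 days, exemption €17,000 → (€708,000 − €17,000) × 3.75% × 25/365 = €1,774.8288
Total = €16,673.1164

€16,673.12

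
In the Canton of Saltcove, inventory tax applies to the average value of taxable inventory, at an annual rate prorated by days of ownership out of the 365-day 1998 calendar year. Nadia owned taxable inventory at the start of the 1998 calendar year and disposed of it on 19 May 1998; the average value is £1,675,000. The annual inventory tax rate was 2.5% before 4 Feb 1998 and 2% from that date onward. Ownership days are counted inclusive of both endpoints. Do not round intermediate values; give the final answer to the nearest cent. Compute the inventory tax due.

£13,537.67

1 Jan – 3 Feb 1998: 34 days at 2.5% → £1,675,000 × 2.5% × 34/365 = £3,900.6849
4 Feb – 19 May 1998: 105 days at 2% → £1,675,000 × 2% × 105/365 = £9,636.9863
Total = £13,537.6712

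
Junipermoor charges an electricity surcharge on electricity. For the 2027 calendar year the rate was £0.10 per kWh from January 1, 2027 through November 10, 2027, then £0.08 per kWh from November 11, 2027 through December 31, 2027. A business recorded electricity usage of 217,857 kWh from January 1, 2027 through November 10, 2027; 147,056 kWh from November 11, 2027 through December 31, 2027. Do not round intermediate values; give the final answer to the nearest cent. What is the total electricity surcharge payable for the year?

January 1 – November 10, 2027: 217,857 kWh at £0.10/kWh → £21,785.70
November 11 – December 31, 2027: 147,056 kWh at £0.08/kWh → £11,764.48

£33,550.18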